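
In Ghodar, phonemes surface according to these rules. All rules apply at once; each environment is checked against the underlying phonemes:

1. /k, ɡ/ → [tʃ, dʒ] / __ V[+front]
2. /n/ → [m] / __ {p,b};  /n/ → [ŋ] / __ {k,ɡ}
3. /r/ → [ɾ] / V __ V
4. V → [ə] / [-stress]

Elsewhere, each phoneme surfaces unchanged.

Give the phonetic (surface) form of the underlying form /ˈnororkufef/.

/n/ (word-initial) fails the environment for rule 2, so it stays [n].
/o/ (between /n/ and /r/): rule 4 targets it, but not in an unstressed syllable → unchanged [o].
Rule 3 applies to /r/ (between /o/ and /o/: between two vowels) → [ɾ].
/o/ — between /r/ and /r/, in an unstressed syllable — surfaces as [ə] (rule 4).
/r/ (between /o/ and /k/) is in the target of rule 3 but the environment (between two vowels) is not met → [r].
/k/ (between /r/ and /u/): rule 1 targets it, but not before a front vowel → unchanged [k].
/u/ meets the environment for rule 4 (in an unstressed syllable) → [ə].
/f/ (between /u/ and /e/): no rule targets it → [f].
/e/ (between /f/ and /f/): in an unstressed syllable, so rule 4 applies → [ə].
/f/ stays [f].

[ˈnoɾərkəfəf]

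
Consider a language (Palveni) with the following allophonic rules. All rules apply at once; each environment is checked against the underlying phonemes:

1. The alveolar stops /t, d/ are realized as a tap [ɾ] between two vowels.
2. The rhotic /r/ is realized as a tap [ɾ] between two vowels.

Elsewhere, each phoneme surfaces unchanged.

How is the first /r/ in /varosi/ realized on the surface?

/r/ (between /a/ and /o/): between two vowels, so rule 2 applies → [ɾ].

[ɾ]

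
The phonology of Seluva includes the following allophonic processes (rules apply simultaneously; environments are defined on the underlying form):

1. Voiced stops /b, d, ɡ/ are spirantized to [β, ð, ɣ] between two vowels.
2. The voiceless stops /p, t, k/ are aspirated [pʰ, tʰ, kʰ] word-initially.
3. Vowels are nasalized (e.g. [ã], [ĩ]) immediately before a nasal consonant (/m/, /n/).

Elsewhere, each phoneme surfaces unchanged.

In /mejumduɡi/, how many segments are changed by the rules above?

2

Segments that undergo a rule: /u/ → [ũ] (rule 3); /ɡ/ → [ɣ] (rule 1).
All other segments surface unchanged.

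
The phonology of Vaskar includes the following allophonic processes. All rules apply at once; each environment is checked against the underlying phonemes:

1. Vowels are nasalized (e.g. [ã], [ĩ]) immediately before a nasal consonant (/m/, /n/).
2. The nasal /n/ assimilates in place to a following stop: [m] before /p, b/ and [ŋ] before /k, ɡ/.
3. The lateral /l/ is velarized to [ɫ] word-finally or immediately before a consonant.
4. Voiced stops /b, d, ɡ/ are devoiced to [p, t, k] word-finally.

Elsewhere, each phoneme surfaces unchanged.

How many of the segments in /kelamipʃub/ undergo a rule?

2

Segments that undergo a rule: /a/ → [ã] (rule 1); /b/ → [p] (rule 4).
All other segments surface unchanged.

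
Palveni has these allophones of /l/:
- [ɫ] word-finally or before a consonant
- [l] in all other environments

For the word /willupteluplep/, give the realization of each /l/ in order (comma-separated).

[ɫ], [l], [l], [l]

Occurrence 1 (position 3): word-finally or before a consonant → [ɫ].
Occurrence 2 (position 4): no conditioning environment matches → elsewhere allophone [l].
Occurrence 3 (position 9): no conditioning environment matches → elsewhere allophone [l].
Occurrence 4 (position 12): no conditioning environment matches → elsewhere allophone [l].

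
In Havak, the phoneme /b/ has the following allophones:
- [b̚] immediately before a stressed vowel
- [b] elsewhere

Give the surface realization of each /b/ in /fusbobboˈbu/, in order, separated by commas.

[b], [b], [b], [b̚]

Occurrence 1 (position 4): no conditioning environment matches → elsewhere allophone [b].
Occurrence 2 (position 6): no conditioning environment matches → elsewhere allophone [b].
Occurrence 3 (position 7): no conditioning environment matches → elsewhere allophone [b].
Occurrence 4 (position 9): immediately before a stressed vowel → [b̚].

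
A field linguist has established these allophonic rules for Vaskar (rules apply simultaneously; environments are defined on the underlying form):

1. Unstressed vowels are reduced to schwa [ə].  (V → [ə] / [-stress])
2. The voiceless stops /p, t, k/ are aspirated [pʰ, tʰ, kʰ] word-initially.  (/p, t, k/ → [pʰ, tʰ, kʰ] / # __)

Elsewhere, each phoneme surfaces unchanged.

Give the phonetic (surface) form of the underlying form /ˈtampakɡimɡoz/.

Rule 2 applies to /t/ (word-initial: word-initially) → [tʰ].
/a/ (between /t/ and /m/): rule 1 targets it, but not in an unstressed syllable → unchanged [a].
/m/ (between /a/ and /p/) is unaffected → [m].
/p/ — between /m/ and /a/; rule 2 does not apply here → [p].
/a/ (between /p/ and /k/) occurs in an unstressed syllable → [ə] by rule 1.
/k/ (between /a/ and /ɡ/) fails the environment for rule 2, so it stays [k].
/ɡ/ (between /k/ and /i/) is unaffected → [ɡ].
/i/ meets the environment for rule 1 (in an unstressed syllable) → [ə].
/m/ (between /i/ and /ɡ/): no rule targets it → [m].
/ɡ/ — not in any rule's target class → [ɡ].
Rule 1 applies to /o/ (between /ɡ/ and /z/: in an unstressed syllable) → [ə].
/z/ (word-final): no rule targets it → [z].

[ˈtʰampəkɡəmɡəz]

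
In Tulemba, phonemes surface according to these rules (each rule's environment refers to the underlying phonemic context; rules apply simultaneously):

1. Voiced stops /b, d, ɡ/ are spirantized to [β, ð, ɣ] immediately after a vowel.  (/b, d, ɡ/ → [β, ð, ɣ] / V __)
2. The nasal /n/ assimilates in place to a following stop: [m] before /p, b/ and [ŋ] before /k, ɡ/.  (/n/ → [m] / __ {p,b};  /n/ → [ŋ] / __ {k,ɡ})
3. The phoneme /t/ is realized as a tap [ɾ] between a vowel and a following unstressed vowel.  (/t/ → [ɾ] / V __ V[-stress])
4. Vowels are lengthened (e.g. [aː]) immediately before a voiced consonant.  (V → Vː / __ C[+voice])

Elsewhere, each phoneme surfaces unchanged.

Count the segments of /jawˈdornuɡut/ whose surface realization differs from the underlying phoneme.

4

Segments that undergo a rule: /a/ → [aː] (rule 4); /o/ → [oː] (rule 4); /u/ → [uː] (rule 4); /ɡ/ → [ɣ] (rule 1).
All other segments surface unchanged.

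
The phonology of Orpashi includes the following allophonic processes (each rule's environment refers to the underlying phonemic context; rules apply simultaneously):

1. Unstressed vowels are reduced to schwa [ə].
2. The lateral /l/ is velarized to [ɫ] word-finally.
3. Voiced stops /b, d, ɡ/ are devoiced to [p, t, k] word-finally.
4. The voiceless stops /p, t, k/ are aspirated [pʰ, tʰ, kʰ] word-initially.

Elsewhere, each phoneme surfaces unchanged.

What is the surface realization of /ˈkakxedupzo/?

/k/ — word-initial, word-initially — surfaces as [kʰ] (rule 4).
/a/ (between /k/ and /k/): rule 1 targets it, but not in an unstressed syllable → unchanged [a].
/k/ (between /a/ and /x/) fails the environment for rule 4, so it stays [k].
/x/ — not in any rule's target class → [x].
/e/ — between /x/ and /d/, in an unstressed syllable — surfaces as [ə] (rule 1).
/d/ (between /e/ and /u/) is in the target of rule 3 but the environment (word-finally) is not met → [d].
/u/ — between /d/ and /p/, in an unstressed syllable — surfaces as [ə] (rule 1).
/p/ — between /u/ and /z/; rule 4 does not apply here → [p].
/z/ stays [z].
/o/ meets the environment for rule 1 (in an unstressed syllable) → [ə].

[ˈkʰakxədəpzə]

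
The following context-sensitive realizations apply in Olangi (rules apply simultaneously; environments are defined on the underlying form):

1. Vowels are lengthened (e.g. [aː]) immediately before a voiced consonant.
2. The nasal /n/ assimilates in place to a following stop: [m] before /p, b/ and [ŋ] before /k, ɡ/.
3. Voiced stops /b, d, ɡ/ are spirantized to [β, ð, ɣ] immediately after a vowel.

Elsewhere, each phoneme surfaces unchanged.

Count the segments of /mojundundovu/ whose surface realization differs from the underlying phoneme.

Segments that undergo a rule: /o/ → [oː] (rule 1); /u/ → [uː] (rule 1); /u/ → [uː] (rule 1); /o/ → [oː] (rule 1).
All other segments surface unchanged.

4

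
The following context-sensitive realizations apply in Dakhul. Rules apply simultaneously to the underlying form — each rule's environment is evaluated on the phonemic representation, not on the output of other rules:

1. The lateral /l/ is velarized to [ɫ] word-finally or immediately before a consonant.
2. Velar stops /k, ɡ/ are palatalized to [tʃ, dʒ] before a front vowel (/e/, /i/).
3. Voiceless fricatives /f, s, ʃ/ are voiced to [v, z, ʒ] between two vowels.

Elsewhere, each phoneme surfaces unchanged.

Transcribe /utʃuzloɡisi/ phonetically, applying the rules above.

/u/ stays [u].
/t/ — not in any rule's target class → [t].
/ʃ/ (between /t/ and /u/) is in the target of rule 3 but the environment (between two vowels) is not met → [ʃ].
/u/ stays [u].
/z/ (between /u/ and /l/) is unaffected → [z].
/l/ (between /z/ and /o/) is in the target of rule 1 but the environment (word-finally or immediately before a consonant) is not met → [l].
/o/ (between /l/ and /ɡ/) is unaffected → [o].
/ɡ/ (between /o/ and /i/): before a front vowel, so rule 2 applies → [dʒ].
/i/ — not in any rule's target class → [i].
Rule 3 applies to /s/ (between /i/ and /i/: between two vowels) → [z].
/i/ (word-final) is unaffected → [i].

[utʃuzlodʒizi]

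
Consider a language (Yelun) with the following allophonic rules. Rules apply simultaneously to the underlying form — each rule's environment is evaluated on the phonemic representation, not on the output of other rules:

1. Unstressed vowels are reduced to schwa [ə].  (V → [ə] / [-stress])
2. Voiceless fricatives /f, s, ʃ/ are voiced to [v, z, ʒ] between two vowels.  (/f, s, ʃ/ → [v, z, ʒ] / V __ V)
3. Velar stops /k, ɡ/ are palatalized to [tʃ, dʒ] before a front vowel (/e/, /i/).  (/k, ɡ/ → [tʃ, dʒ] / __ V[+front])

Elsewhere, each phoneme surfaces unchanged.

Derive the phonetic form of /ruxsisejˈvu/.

[rəxsəzəjˈvu]

/r/ — not in any rule's target class → [r].
/u/ — between /r/ and /x/, in an unstressed syllable — surfaces as [ə] (rule 1).
/x/ stays [x].
/s/ — between /x/ and /i/; rule 2 does not apply here → [s].
/i/ — between /s/ and /s/, in an unstressed syllable — surfaces as [ə] (rule 1).
/s/ (between /i/ and /e/): between two vowels, so rule 2 applies → [z].
/e/ (between /s/ and /j/): in an unstressed syllable, so rule 1 applies → [ə].
/j/ (between /e/ and /v/): no rule targets it → [j].
/v/ (between /j/ and /u/) is unaffected → [v].
/u/ (word-final): rule 1 targets it, but not in an unstressed syllable → unchanged [u].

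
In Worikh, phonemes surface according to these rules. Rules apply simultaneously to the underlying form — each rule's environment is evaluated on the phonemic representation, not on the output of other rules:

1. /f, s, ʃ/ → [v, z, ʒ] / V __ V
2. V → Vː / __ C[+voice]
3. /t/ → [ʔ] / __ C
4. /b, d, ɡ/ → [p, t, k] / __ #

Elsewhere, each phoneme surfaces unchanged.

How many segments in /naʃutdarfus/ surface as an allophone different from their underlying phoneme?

3

Segments that undergo a rule: /ʃ/ → [ʒ] (rule 1); /t/ → [ʔ] (rule 3); /a/ → [aː] (rule 2).
All other segments surface unchanged.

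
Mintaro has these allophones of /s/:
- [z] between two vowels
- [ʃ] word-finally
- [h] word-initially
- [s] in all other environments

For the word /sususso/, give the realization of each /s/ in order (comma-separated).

[h], [z], [s], [s]

Occurrence 1 (position 1): word-initially → [h].
Occurrence 2 (position 3): between two vowels → [z].
Occurrence 3 (position 5): no conditioning environment matches → elsewhere allophone [s].
Occurrence 4 (position 6): no conditioning environment matches → elsewhere allophone [s].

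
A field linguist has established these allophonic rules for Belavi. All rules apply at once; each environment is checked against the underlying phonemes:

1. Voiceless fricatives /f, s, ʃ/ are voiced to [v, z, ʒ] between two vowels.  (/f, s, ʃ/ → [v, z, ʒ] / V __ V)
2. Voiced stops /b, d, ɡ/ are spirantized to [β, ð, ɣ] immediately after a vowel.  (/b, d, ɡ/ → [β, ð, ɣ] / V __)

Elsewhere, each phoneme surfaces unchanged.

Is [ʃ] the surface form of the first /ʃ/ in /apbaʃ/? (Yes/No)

Yes

/ʃ/ — word-final; rule 1 does not apply here → [ʃ].
The actual realization is [ʃ], which matches [ʃ].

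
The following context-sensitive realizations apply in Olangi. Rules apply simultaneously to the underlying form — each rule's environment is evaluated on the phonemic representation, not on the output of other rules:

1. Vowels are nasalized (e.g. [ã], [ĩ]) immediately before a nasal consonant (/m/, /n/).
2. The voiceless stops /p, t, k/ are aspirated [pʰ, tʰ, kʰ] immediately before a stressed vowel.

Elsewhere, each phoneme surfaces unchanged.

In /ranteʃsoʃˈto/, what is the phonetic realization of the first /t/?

[t]

/t/ (between /n/ and /e/) fails the environment for rule 2, so it stays [t].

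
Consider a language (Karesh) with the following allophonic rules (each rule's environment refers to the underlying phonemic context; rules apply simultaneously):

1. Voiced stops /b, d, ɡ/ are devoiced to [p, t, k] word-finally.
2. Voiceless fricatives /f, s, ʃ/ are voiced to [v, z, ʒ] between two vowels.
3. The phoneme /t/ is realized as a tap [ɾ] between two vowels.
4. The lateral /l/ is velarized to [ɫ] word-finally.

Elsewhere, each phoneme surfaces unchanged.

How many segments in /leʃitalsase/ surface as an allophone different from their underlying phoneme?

Segments that undergo a rule: /ʃ/ → [ʒ] (rule 2); /t/ → [ɾ] (rule 3); /s/ → [z] (rule 2).
All other segments surface unchanged.

3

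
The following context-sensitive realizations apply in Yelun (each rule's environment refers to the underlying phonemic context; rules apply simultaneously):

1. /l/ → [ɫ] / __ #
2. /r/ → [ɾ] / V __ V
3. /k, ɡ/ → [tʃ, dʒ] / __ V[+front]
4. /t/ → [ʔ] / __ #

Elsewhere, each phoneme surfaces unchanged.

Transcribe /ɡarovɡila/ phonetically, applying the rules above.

[ɡaɾovdʒila]

/ɡ/ (word-initial): rule 3 targets it, but not before a front vowel → unchanged [ɡ].
/a/ (between /ɡ/ and /r/): no rule targets it → [a].
Rule 2 applies to /r/ (between /a/ and /o/: between two vowels) → [ɾ].
/o/ (between /r/ and /v/) is unaffected → [o].
/v/ — not in any rule's target class → [v].
/ɡ/ meets the environment for rule 3 (before a front vowel) → [dʒ].
/i/ stays [i].
/l/ (between /i/ and /a/): rule 1 targets it, but not word-finally → unchanged [l].
/a/ (word-final) is unaffected → [a].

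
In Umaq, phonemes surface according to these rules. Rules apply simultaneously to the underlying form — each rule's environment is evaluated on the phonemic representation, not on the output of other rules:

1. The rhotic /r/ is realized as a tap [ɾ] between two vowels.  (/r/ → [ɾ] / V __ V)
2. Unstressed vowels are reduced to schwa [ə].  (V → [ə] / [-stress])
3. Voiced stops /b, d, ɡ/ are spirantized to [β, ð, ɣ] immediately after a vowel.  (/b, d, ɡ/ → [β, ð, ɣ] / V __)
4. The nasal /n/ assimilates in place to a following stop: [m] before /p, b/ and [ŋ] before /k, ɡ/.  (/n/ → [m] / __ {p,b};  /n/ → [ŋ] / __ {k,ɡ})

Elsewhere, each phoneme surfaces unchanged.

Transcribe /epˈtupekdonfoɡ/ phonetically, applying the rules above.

/e/ — word-initial, in an unstressed syllable — surfaces as [ə] (rule 2).
/p/ — not in any rule's target class → [p].
/t/ stays [t].
/u/ (between /t/ and /p/) is in the target of rule 2 but the environment (in an unstressed syllable) is not met → [u].
/p/ (between /u/ and /e/): no rule targets it → [p].
/e/ meets the environment for rule 2 (in an unstressed syllable) → [ə].
/k/ — not in any rule's target class → [k].
/d/ — between /k/ and /o/; rule 3 does not apply here → [d].
/o/ — between /d/ and /n/, in an unstressed syllable — surfaces as [ə] (rule 2).
/n/ (between /o/ and /f/) is in the target of rule 4 but the environment (before a labial or velar stop) is not met → [n].
/f/ stays [f].
Rule 2 applies to /o/ (between /f/ and /ɡ/: in an unstressed syllable) → [ə].
Rule 3 applies to /ɡ/ (word-final: immediately after a vowel) → [ɣ].

[əpˈtupəkdənfəɣ]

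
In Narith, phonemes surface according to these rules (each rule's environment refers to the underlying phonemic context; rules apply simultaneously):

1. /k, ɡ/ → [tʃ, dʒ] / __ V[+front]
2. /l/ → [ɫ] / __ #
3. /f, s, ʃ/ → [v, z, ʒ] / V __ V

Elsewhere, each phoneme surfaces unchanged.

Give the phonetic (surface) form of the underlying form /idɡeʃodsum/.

/i/ stays [i].
/d/ (between /i/ and /ɡ/) is unaffected → [d].
/ɡ/ (between /d/ and /e/): before a front vowel, so rule 1 applies → [dʒ].
/e/ (between /ɡ/ and /ʃ/): no rule targets it → [e].
/ʃ/ — between /e/ and /o/, between two vowels — surfaces as [ʒ] (rule 3).
/o/ (between /ʃ/ and /d/): no rule targets it → [o].
/d/ (between /o/ and /s/): no rule targets it → [d].
/s/ (between /d/ and /u/) is in the target of rule 3 but the environment (between two vowels) is not met → [s].
/u/ stays [u].
/m/ (word-final) is unaffected → [m].

[iddʒeʒodsum]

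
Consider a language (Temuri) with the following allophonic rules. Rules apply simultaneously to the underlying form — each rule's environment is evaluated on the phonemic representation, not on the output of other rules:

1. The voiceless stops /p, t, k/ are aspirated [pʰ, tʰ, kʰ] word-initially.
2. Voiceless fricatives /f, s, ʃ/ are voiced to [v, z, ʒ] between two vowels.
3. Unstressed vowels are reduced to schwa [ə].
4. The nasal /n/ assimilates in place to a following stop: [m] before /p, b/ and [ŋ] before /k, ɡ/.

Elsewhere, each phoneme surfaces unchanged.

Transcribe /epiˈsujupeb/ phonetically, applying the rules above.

[əpəˈzujəpəb]

/e/ meets the environment for rule 3 (in an unstressed syllable) → [ə].
/p/ — between /e/ and /i/; rule 1 does not apply here → [p].
/i/ — between /p/ and /s/, in an unstressed syllable — surfaces as [ə] (rule 3).
Rule 2 applies to /s/ (between /i/ and /u/: between two vowels) → [z].
/u/ (between /s/ and /j/) is in the target of rule 3 but the environment (in an unstressed syllable) is not met → [u].
/j/ — not in any rule's target class → [j].
Rule 3 applies to /u/ (between /j/ and /p/: in an unstressed syllable) → [ə].
/p/ (between /u/ and /e/): rule 1 targets it, but not word-initially → unchanged [p].
/e/ meets the environment for rule 3 (in an unstressed syllable) → [ə].
/b/ (word-final) is unaffected → [b].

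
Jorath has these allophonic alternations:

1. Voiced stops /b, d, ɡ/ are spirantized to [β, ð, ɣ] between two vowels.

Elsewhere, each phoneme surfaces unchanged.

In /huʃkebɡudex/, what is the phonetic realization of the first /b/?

/b/ (between /e/ and /ɡ/) fails the environment for rule 1, so it stays [b].

[b]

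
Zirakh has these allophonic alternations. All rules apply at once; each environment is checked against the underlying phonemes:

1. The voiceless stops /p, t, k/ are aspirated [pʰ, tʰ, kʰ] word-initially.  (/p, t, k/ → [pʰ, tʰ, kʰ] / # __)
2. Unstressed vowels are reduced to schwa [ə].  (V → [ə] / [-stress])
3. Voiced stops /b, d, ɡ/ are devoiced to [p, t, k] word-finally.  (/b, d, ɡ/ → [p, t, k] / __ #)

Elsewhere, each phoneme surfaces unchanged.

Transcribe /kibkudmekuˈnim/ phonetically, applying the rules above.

[kʰəbkədməkəˈnim]

/k/ meets the environment for rule 1 (word-initially) → [kʰ].
/i/ (between /k/ and /b/) occurs in an unstressed syllable → [ə] by rule 2.
/b/ — between /i/ and /k/; rule 3 does not apply here → [b].
/k/ (between /b/ and /u/) fails the environment for rule 1, so it stays [k].
/u/ (between /k/ and /d/): in an unstressed syllable, so rule 2 applies → [ə].
/d/ — between /u/ and /m/; rule 3 does not apply here → [d].
/e/ (between /m/ and /k/) occurs in an unstressed syllable → [ə] by rule 2.
/k/ (between /e/ and /u/) fails the environment for rule 1, so it stays [k].
Rule 2 applies to /u/ (between /k/ and /n/: in an unstressed syllable) → [ə].
/i/ — between /n/ and /m/; rule 2 does not apply here → [i].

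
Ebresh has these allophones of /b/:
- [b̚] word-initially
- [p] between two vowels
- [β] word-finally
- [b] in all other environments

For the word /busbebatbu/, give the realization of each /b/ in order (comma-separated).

[b̚], [b], [p], [b]

Occurrence 1 (position 1): word-initially → [b̚].
Occurrence 2 (position 4): no conditioning environment matches → elsewhere allophone [b].
Occurrence 3 (position 6): between two vowels → [p].
Occurrence 4 (position 9): no conditioning environment matches → elsewhere allophone [b].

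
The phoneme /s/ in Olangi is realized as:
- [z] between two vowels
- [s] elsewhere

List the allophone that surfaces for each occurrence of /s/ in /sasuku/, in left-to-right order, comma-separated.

Occurrence 1 (position 1): no conditioning environment matches → elsewhere allophone [s].
Occurrence 2 (position 3): between two vowels → [z].

[s], [z]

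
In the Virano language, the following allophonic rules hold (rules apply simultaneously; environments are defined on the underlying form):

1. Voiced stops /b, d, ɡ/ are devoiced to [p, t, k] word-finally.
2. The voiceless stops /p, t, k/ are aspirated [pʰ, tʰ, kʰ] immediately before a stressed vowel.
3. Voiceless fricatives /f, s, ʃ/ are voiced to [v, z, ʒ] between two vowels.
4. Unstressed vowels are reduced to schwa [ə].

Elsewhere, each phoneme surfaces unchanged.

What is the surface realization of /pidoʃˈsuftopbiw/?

/p/ (word-initial) is in the target of rule 2 but the environment (immediately before a stressed vowel) is not met → [p].
/i/ (between /p/ and /d/) occurs in an unstressed syllable → [ə] by rule 4.
/d/ (between /i/ and /o/) fails the environment for rule 1, so it stays [d].
/o/ — between /d/ and /ʃ/, in an unstressed syllable — surfaces as [ə] (rule 4).
/ʃ/ — between /o/ and /s/; rule 3 does not apply here → [ʃ].
/s/ (between /ʃ/ and /u/) is in the target of rule 3 but the environment (between two vowels) is not met → [s].
/u/ (between /s/ and /f/) is in the target of rule 4 but the environment (in an unstressed syllable) is not met → [u].
/f/ (between /u/ and /t/) is in the target of rule 3 but the environment (between two vowels) is not met → [f].
/t/ — between /f/ and /o/; rule 2 does not apply here → [t].
/o/ (between /t/ and /p/) occurs in an unstressed syllable → [ə] by rule 4.
/p/ (between /o/ and /b/) fails the environment for rule 2, so it stays [p].
/b/ (between /p/ and /i/) fails the environment for rule 1, so it stays [b].
/i/ (between /b/ and /w/): in an unstressed syllable, so rule 4 applies → [ə].
/w/ — not in any rule's target class → [w].

[pədəʃˈsuftəpbəw]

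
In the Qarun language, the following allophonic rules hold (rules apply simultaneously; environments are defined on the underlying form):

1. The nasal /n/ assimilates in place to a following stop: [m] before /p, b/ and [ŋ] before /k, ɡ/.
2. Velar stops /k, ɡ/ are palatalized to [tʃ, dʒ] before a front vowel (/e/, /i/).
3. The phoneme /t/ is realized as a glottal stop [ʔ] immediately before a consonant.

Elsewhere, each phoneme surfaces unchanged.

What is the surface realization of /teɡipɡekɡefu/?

/t/ (word-initial) fails the environment for rule 3, so it stays [t].
/ɡ/ (between /e/ and /i/) occurs before a front vowel → [dʒ] by rule 2.
/ɡ/ meets the environment for rule 2 (before a front vowel) → [dʒ].
/k/ — between /e/ and /ɡ/; rule 2 does not apply here → [k].
/ɡ/ — between /k/ and /e/, before a front vowel — surfaces as [dʒ] (rule 2).

[tedʒipdʒekdʒefu]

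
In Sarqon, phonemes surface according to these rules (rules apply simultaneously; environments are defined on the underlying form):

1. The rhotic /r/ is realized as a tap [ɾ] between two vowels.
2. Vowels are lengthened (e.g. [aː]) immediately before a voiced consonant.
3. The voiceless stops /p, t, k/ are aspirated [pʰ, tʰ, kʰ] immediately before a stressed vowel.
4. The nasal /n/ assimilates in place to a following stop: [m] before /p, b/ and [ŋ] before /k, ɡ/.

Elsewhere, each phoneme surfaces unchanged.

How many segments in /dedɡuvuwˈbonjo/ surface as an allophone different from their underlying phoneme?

Segments that undergo a rule: /e/ → [eː] (rule 2); /u/ → [uː] (rule 2); /u/ → [uː] (rule 2); /o/ → [oː] (rule 2).
All other segments surface unchanged.

4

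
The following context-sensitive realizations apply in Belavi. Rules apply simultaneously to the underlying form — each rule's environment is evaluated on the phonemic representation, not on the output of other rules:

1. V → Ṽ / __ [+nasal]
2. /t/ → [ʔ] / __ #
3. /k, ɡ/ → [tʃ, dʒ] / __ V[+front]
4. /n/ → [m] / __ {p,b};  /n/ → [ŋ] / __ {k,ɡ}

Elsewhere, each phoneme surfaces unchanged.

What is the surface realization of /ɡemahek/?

[dʒẽmahek]

/ɡ/ meets the environment for rule 3 (before a front vowel) → [dʒ].
/e/ meets the environment for rule 1 (before a nasal consonant) → [ẽ].
/a/ (between /m/ and /h/): rule 1 targets it, but not before a nasal consonant → unchanged [a].
/e/ — between /h/ and /k/; rule 1 does not apply here → [e].
/k/ (word-final) fails the environment for rule 3, so it stays [k].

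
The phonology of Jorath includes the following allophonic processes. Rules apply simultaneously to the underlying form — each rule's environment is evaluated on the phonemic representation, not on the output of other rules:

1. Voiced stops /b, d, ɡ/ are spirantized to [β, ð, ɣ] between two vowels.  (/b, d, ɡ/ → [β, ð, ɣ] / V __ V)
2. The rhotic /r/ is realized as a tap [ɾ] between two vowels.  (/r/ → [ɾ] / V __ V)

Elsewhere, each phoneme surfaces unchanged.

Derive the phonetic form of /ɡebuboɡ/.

/ɡ/ (word-initial) fails the environment for rule 1, so it stays [ɡ].
/e/ (between /ɡ/ and /b/) is unaffected → [e].
/b/ — between /e/ and /u/, between two vowels — surfaces as [β] (rule 1).
/u/ — not in any rule's target class → [u].
/b/ — between /u/ and /o/, between two vowels — surfaces as [β] (rule 1).
/o/ (between /b/ and /ɡ/): no rule targets it → [o].
/ɡ/ (word-final) fails the environment for rule 1, so it stays [ɡ].

[ɡeβuβoɡ]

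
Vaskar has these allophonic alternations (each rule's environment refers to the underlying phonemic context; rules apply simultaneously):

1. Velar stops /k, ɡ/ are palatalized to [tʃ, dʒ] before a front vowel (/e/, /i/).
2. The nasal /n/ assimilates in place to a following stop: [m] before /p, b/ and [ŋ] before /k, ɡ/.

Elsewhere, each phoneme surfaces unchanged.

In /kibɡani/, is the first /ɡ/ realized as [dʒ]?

/ɡ/ (between /b/ and /a/): rule 1 targets it, but not before a front vowel → unchanged [ɡ].
The actual realization is [ɡ], not [dʒ].

No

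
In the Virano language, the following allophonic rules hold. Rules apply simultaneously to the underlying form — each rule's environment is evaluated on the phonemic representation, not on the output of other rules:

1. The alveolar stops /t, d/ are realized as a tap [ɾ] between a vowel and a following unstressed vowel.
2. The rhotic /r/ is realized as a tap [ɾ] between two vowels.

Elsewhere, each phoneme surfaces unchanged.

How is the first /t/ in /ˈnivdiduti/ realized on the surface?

[ɾ]

/t/ — between /u/ and /i/, between a vowel and a following unstressed vowel — surfaces as [ɾ] (rule 1).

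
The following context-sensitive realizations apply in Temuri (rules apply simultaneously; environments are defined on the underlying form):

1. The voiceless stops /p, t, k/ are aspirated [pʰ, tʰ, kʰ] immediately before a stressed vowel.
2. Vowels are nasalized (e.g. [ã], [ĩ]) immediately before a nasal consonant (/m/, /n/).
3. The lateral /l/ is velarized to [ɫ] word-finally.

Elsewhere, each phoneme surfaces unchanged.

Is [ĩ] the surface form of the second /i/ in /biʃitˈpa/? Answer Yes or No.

No

/i/ (between /ʃ/ and /t/) fails the environment for rule 2, so it stays [i].
The actual realization is [i], not [ĩ].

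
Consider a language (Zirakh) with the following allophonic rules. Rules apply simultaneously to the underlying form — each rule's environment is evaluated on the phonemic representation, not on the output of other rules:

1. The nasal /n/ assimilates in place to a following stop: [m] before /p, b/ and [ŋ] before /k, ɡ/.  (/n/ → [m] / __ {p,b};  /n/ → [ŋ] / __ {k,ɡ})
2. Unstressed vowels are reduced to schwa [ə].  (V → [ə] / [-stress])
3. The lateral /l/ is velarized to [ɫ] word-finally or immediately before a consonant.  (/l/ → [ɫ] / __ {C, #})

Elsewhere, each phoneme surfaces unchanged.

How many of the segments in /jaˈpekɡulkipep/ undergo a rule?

Segments that undergo a rule: /a/ → [ə] (rule 2); /u/ → [ə] (rule 2); /l/ → [ɫ] (rule 3); /i/ → [ə] (rule 2); /e/ → [ə] (rule 2).
All other segments surface unchanged.

5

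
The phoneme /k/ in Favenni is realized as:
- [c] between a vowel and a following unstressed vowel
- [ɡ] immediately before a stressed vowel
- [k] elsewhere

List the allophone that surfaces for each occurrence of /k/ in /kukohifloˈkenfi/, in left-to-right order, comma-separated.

[k], [c], [ɡ]

Occurrence 1 (position 1): no conditioning environment matches → elsewhere allophone [k].
Occurrence 2 (position 3): between a vowel and a following unstressed vowel → [c].
Occurrence 3 (position 10): immediately before a stressed vowel → [ɡ].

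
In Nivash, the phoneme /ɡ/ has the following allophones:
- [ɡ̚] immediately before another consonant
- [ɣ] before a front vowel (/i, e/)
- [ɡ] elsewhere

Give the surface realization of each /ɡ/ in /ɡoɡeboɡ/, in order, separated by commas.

[ɡ], [ɣ], [ɡ]

Occurrence 1 (position 1): no conditioning environment matches → elsewhere allophone [ɡ].
Occurrence 2 (position 3): before a front vowel (/i, e/) → [ɣ].
Occurrence 3 (position 7): no conditioning environment matches → elsewhere allophone [ɡ].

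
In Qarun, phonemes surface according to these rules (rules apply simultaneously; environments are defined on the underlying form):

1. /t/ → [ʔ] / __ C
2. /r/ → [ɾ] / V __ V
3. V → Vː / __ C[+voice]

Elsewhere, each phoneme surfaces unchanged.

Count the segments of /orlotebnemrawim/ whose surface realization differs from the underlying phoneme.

Segments that undergo a rule: /o/ → [oː] (rule 3); /e/ → [eː] (rule 3); /e/ → [eː] (rule 3); /a/ → [aː] (rule 3); /i/ → [iː] (rule 3).
All other segments surface unchanged.

5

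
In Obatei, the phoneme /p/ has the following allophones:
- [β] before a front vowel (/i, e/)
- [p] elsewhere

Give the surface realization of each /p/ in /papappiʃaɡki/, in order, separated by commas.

Occurrence 1 (position 1): no conditioning environment matches → elsewhere allophone [p].
Occurrence 2 (position 3): no conditioning environment matches → elsewhere allophone [p].
Occurrence 3 (position 5): no conditioning environment matches → elsewhere allophone [p].
Occurrence 4 (position 6): before a front vowel (/i, e/) → [β].

[p], [p], [p], [β]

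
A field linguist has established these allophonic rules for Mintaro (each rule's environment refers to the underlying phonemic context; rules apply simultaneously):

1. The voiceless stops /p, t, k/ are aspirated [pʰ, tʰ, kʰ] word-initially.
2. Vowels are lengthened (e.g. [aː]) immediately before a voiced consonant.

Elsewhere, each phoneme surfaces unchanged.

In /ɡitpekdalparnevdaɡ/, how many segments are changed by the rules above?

Segments that undergo a rule: /a/ → [aː] (rule 2); /a/ → [aː] (rule 2); /e/ → [eː] (rule 2); /a/ → [aː] (rule 2).
All other segments surface unchanged.

4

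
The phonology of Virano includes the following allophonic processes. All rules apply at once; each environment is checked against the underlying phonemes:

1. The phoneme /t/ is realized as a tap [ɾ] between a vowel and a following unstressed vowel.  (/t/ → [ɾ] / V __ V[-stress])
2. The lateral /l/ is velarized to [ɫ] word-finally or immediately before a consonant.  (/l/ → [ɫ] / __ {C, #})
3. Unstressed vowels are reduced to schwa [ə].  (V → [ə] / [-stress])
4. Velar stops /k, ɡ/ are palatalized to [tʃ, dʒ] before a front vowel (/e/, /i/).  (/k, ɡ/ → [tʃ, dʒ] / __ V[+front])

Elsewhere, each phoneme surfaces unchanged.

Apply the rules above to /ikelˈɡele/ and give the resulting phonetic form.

/i/ (word-initial) occurs in an unstressed syllable → [ə] by rule 3.
/k/ (between /i/ and /e/): before a front vowel, so rule 4 applies → [tʃ].
/e/ — between /k/ and /l/, in an unstressed syllable — surfaces as [ə] (rule 3).
Rule 2 applies to /l/ (between /e/ and /ɡ/: word-finally or immediately before a consonant) → [ɫ].
Rule 4 applies to /ɡ/ (between /l/ and /e/: before a front vowel) → [dʒ].
/e/ — between /ɡ/ and /l/; rule 3 does not apply here → [e].
/l/ — between /e/ and /e/; rule 2 does not apply here → [l].
/e/ (word-final): in an unstressed syllable, so rule 3 applies → [ə].

[ətʃəɫˈdʒelə]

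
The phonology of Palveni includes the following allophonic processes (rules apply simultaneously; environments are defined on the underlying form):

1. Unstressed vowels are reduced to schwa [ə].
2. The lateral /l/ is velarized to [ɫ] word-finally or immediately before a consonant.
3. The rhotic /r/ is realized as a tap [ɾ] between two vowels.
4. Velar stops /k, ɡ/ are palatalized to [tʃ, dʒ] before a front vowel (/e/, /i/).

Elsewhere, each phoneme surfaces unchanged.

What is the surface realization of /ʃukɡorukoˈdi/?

[ʃəkɡəɾəkəˈdi]

/ʃ/ (word-initial): no rule targets it → [ʃ].
/u/ — between /ʃ/ and /k/, in an unstressed syllable — surfaces as [ə] (rule 1).
/k/ (between /u/ and /ɡ/): rule 4 targets it, but not before a front vowel → unchanged [k].
/ɡ/ (between /k/ and /o/): rule 4 targets it, but not before a front vowel → unchanged [ɡ].
/o/ — between /ɡ/ and /r/, in an unstressed syllable — surfaces as [ə] (rule 1).
/r/ (between /o/ and /u/) occurs between two vowels → [ɾ] by rule 3.
/u/ (between /r/ and /k/): in an unstressed syllable, so rule 1 applies → [ə].
/k/ (between /u/ and /o/) is in the target of rule 4 but the environment (before a front vowel) is not met → [k].
/o/ (between /k/ and /d/) occurs in an unstressed syllable → [ə] by rule 1.
/d/ (between /o/ and /i/): no rule targets it → [d].
/i/ — word-final; rule 1 does not apply here → [i].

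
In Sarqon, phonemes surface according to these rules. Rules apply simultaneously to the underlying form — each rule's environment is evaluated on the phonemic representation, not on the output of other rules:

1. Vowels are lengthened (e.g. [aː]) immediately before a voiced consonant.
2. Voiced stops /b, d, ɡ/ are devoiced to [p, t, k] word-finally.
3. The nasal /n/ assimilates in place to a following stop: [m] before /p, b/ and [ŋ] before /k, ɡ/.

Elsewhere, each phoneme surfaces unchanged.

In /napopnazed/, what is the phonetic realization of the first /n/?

/n/ — word-initial; rule 3 does not apply here → [n].

[n]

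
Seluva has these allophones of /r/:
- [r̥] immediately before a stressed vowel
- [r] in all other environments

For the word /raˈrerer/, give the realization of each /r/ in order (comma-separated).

[r], [r̥], [r], [r]

Occurrence 1 (position 1): no conditioning environment matches → elsewhere allophone [r].
Occurrence 2 (position 3): immediately before a stressed vowel → [r̥].
Occurrence 3 (position 5): no conditioning environment matches → elsewhere allophone [r].
Occurrence 4 (position 7): no conditioning environment matches → elsewhere allophone [r].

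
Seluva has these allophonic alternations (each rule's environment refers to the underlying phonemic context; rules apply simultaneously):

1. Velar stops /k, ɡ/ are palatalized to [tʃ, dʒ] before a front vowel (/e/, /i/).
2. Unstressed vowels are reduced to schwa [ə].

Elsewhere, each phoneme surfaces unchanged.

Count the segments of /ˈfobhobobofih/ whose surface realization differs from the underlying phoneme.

4

Segments that undergo a rule: /o/ → [ə] (rule 2); /o/ → [ə] (rule 2); /o/ → [ə] (rule 2); /i/ → [ə] (rule 2).
All other segments surface unchanged.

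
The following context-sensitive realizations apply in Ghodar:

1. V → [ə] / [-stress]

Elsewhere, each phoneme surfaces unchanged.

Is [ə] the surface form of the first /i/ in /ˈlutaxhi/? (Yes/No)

/i/ (word-final): in an unstressed syllable, so rule 1 applies → [ə].
The actual realization is [ə], which matches [ə].

Yes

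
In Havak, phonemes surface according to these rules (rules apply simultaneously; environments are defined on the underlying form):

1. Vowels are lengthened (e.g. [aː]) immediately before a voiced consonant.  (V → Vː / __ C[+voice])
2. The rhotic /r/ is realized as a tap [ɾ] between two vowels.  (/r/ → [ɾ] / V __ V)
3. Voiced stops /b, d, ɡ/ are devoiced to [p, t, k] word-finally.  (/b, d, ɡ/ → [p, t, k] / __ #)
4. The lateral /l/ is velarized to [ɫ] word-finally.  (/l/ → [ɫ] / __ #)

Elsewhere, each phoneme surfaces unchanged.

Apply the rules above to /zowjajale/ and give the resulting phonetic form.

/o/ — between /z/ and /w/, before a voiced consonant — surfaces as [oː] (rule 1).
/a/ (between /j/ and /j/): before a voiced consonant, so rule 1 applies → [aː].
/a/ (between /j/ and /l/): before a voiced consonant, so rule 1 applies → [aː].
/l/ — between /a/ and /e/; rule 4 does not apply here → [l].
/e/ (word-final) fails the environment for rule 1, so it stays [e].

[zoːwjaːjaːle]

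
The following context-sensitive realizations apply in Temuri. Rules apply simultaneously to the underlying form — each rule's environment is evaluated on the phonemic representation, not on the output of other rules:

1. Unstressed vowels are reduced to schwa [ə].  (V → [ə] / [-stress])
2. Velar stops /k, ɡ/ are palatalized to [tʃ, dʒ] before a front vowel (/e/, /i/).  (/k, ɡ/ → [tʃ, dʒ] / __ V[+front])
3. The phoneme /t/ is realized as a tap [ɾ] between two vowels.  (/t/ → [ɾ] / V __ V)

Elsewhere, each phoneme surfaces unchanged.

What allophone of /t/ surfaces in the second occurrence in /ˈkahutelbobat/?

/t/ (word-final) is in the target of rule 3 but the environment (between two vowels) is not met → [t].

[t]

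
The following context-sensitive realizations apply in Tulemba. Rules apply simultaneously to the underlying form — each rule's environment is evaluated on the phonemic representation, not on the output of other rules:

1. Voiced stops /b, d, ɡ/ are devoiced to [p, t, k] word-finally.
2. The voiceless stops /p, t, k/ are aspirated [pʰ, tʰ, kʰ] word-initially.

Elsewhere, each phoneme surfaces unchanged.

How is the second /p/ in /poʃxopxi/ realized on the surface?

[p]

/p/ (between /o/ and /x/) fails the environment for rule 2, so it stays [p].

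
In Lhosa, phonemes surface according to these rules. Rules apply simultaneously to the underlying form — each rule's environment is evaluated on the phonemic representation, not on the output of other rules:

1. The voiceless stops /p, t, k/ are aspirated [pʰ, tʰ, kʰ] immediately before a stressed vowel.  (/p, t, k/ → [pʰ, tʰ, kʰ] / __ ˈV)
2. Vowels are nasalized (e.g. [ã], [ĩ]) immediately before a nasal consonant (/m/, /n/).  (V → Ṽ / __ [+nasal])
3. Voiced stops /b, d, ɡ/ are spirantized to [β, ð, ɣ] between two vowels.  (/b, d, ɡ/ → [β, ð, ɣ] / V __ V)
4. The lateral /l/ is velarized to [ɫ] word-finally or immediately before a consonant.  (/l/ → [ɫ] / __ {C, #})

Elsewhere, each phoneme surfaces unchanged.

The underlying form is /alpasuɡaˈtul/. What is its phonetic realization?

/a/ (word-initial) fails the environment for rule 2, so it stays [a].
/l/ (between /a/ and /p/): word-finally or immediately before a consonant, so rule 4 applies → [ɫ].
/p/ (between /l/ and /a/) is in the target of rule 1 but the environment (immediately before a stressed vowel) is not met → [p].
/a/ — between /p/ and /s/; rule 2 does not apply here → [a].
/u/ (between /s/ and /ɡ/): rule 2 targets it, but not before a nasal consonant → unchanged [u].
/ɡ/ (between /u/ and /a/): between two vowels, so rule 3 applies → [ɣ].
/a/ (between /ɡ/ and /t/) is in the target of rule 2 but the environment (before a nasal consonant) is not met → [a].
Rule 1 applies to /t/ (between /a/ and /u/: immediately before a stressed vowel) → [tʰ].
/u/ (between /t/ and /l/) fails the environment for rule 2, so it stays [u].
/l/ (word-final) occurs word-finally or immediately before a consonant → [ɫ] by rule 4.

[aɫpasuɣaˈtʰuɫ]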